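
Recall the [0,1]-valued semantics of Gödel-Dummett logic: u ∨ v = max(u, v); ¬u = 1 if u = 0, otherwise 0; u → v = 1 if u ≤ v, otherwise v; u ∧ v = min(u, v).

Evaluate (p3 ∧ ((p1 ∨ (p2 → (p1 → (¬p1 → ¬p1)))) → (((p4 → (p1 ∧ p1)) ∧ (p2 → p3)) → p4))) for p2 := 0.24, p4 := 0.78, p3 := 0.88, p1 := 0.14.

0.88

¬p1: Gödel ¬ of 0.14 = 0 (operand ≠ 0)
¬p1: Gödel ¬ of 0.14 = 0 (operand ≠ 0)
(¬p1 → ¬p1): 0 ≤ 0, so result = 1
(p1 → (¬p1 → ¬p1)): 0.14 ≤ 1, so result = 1
(p2 → (p1 → (¬p1 → ¬p1))): 0.24 ≤ 1, so result = 1
(p1 ∨ (p2 → (p1 → (¬p1 → ¬p1)))) = max(0.14, 1) = 1
(p1 ∧ p1) = min(0.14, 0.14) = 0.14
(p4 → (p1 ∧ p1)): 0.78 > 0.14, so result = 0.14
(p2 → p3): 0.24 ≤ 0.88, so result = 1
((p4 → (p1 ∧ p1)) ∧ (p2 → p3)) = min(0.14, 1) = 0.14
(((p4 → (p1 ∧ p1)) ∧ (p2 → p3)) → p4): 0.14 ≤ 0.78, so result = 1
((p1 ∨ (p2 → (p1 → (¬p1 → ¬p1)))) → (((p4 → (p1 ∧ p1)) ∧ (p2 → p3)) → p4)): 1 ≤ 1, so result = 1
(p3 ∧ ((p1 ∨ (p2 → (p1 → (¬p1 → ¬p1)))) → (((p4 → (p1 ∧ p1)) ∧ (p2 → p3)) → p4))) = min(0.88, 1) = 0.88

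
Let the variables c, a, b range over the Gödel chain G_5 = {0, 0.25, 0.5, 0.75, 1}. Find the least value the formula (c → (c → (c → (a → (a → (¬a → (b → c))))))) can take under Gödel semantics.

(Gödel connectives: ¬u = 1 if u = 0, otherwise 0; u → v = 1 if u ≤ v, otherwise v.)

Every assignment gives 1. For instance at c = 0, a = 0, b = 0:
  ¬a: Gödel ¬ of 0 = 1 (operand is 0)
  (b → c): 0 ≤ 0, so result = 1
  (¬a → (b → c)): 1 ≤ 1, so result = 1
  (a → (¬a → (b → c))): 0 ≤ 1, so result = 1
  (a → (a → (¬a → (b → c)))): 0 ≤ 1, so result = 1
  (c → (a → (a → (¬a → (b → c))))): 0 ≤ 1, so result = 1
  (c → (c → (a → (a → (¬a → (b → c)))))): 0 ≤ 1, so result = 1
  (c → (c → (c → (a → (a → (¬a → (b → c))))))): 0 ≤ 1, so result = 1
All 125 assignments give value 1 — the formula is a G_5-tautology.

1.00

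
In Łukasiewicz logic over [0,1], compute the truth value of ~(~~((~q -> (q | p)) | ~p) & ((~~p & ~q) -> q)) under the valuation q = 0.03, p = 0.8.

0.77

~q: Łukasiewicz ¬ gives 1 − 0.03 = 0.97
(q | p) = max(0.03, 0.8) = 0.8
(~q -> (q | p)): min(1, 1 − 0.97 + 0.8) = 0.83
~p: Łukasiewicz ¬ gives 1 − 0.8 = 0.2
((~q -> (q | p)) | ~p) = max(0.83, 0.2) = 0.83
~((~q -> (q | p)) | ~p): Łukasiewicz ¬ gives 1 − 0.83 = 0.17
~~((~q -> (q | p)) | ~p): Łukasiewicz ¬ gives 1 − 0.17 = 0.83
~p: Łukasiewicz ¬ gives 1 − 0.8 = 0.2
~~p: Łukasiewicz ¬ gives 1 − 0.2 = 0.8
~q: Łukasiewicz ¬ gives 1 − 0.03 = 0.97
(~~p & ~q) = min(0.8, 0.97) = 0.8
((~~p & ~q) -> q): min(1, 1 − 0.8 + 0.03) = 0.23
(~~((~q -> (q | p)) | ~p) & ((~~p & ~q) -> q)) = min(0.83, 0.23) = 0.23
~(~~((~q -> (q | p)) | ~p) & ((~~p & ~q) -> q)): Łukasiewicz ¬ gives 1 − 0.23 = 0.77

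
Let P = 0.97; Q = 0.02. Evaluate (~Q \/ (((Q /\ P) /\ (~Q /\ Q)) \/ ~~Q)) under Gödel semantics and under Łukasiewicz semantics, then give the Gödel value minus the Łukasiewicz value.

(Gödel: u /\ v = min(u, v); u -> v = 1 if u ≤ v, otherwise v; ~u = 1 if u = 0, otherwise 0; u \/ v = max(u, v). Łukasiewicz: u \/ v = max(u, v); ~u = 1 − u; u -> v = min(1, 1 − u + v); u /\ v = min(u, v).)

0.02

Gödel evaluation:
  ~Q: Gödel ¬ of 0.02 = 0 (operand ≠ 0)
  (Q /\ P) = min(0.02, 0.97) = 0.02
  ~Q: Gödel ¬ of 0.02 = 0 (operand ≠ 0)
  (~Q /\ Q) = min(0, 0.02) = 0
  ((Q /\ P) /\ (~Q /\ Q)) = min(0.02, 0) = 0
  ~Q: Gödel ¬ of 0.02 = 0 (operand ≠ 0)
  ~~Q: Gödel ¬ of 0 = 1 (operand is 0)
  (((Q /\ P) /\ (~Q /\ Q)) \/ ~~Q) = max(0, 1) = 1
  (~Q \/ (((Q /\ P) /\ (~Q /\ Q)) \/ ~~Q)) = max(0, 1) = 1
  Gödel value = 1
Łukasiewicz evaluation:
  ~Q: Łukasiewicz ¬ gives 1 − 0.02 = 0.98
  (Q /\ P) = min(0.02, 0.97) = 0.02
  ~Q: Łukasiewicz ¬ gives 1 − 0.02 = 0.98
  (~Q /\ Q) = min(0.98, 0.02) = 0.02
  ((Q /\ P) /\ (~Q /\ Q)) = min(0.02, 0.02) = 0.02
  ~Q: Łukasiewicz ¬ gives 1 − 0.02 = 0.98
  ~~Q: Łukasiewicz ¬ gives 1 − 0.98 = 0.02
  (((Q /\ P) /\ (~Q /\ Q)) \/ ~~Q) = max(0.02, 0.02) = 0.02
  (~Q \/ (((Q /\ P) /\ (~Q /\ Q)) \/ ~~Q)) = max(0.98, 0.02) = 0.98
  Łukasiewicz value = 0.98
Difference: 1 − 0.98 = 0.02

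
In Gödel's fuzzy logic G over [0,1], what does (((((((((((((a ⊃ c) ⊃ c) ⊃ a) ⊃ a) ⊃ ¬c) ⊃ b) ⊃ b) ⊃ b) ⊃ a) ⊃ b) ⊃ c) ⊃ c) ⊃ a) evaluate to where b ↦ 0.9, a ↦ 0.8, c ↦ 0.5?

(a ⊃ c): 0.8 > 0.5, so result = 0.5
((a ⊃ c) ⊃ c): 0.5 ≤ 0.5, so result = 1
(((a ⊃ c) ⊃ c) ⊃ a): 1 > 0.8, so result = 0.8
((((a ⊃ c) ⊃ c) ⊃ a) ⊃ a): 0.8 ≤ 0.8, so result = 1
¬c: Gödel ¬ of 0.5 = 0 (operand ≠ 0)
(((((a ⊃ c) ⊃ c) ⊃ a) ⊃ a) ⊃ ¬c): 1 > 0, so result = 0
((((((a ⊃ c) ⊃ c) ⊃ a) ⊃ a) ⊃ ¬c) ⊃ b): 0 ≤ 0.9, so result = 1
(((((((a ⊃ c) ⊃ c) ⊃ a) ⊃ a) ⊃ ¬c) ⊃ b) ⊃ b): 1 > 0.9, so result = 0.9
((((((((a ⊃ c) ⊃ c) ⊃ a) ⊃ a) ⊃ ¬c) ⊃ b) ⊃ b) ⊃ b): 0.9 ≤ 0.9, so result = 1
(((((((((a ⊃ c) ⊃ c) ⊃ a) ⊃ a) ⊃ ¬c) ⊃ b) ⊃ b) ⊃ b) ⊃ a): 1 > 0.8, so result = 0.8
((((((((((a ⊃ c) ⊃ c) ⊃ a) ⊃ a) ⊃ ¬c) ⊃ b) ⊃ b) ⊃ b) ⊃ a) ⊃ b): 0.8 ≤ 0.9, so result = 1
(((((((((((a ⊃ c) ⊃ c) ⊃ a) ⊃ a) ⊃ ¬c) ⊃ b) ⊃ b) ⊃ b) ⊃ a) ⊃ b) ⊃ c): 1 > 0.5, so result = 0.5
((((((((((((a ⊃ c) ⊃ c) ⊃ a) ⊃ a) ⊃ ¬c) ⊃ b) ⊃ b) ⊃ b) ⊃ a) ⊃ b) ⊃ c) ⊃ c): 0.5 ≤ 0.5, so result = 1
(((((((((((((a ⊃ c) ⊃ c) ⊃ a) ⊃ a) ⊃ ¬c) ⊃ b) ⊃ b) ⊃ b) ⊃ a) ⊃ b) ⊃ c) ⊃ c) ⊃ a): 1 > 0.8, so result = 0.8

0.80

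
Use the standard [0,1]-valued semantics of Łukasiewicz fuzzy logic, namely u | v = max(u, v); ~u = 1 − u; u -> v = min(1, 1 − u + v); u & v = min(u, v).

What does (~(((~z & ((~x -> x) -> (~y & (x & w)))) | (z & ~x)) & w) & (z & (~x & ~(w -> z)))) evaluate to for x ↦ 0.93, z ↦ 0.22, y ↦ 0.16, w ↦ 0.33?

0.07

~z: Łukasiewicz ¬ gives 1 − 0.22 = 0.78
~x: Łukasiewicz ¬ gives 1 − 0.93 = 0.07
(~x -> x): min(1, 1 − 0.07 + 0.93) = 1
~y: Łukasiewicz ¬ gives 1 − 0.16 = 0.84
(x & w) = min(0.93, 0.33) = 0.33
(~y & (x & w)) = min(0.84, 0.33) = 0.33
((~x -> x) -> (~y & (x & w))): min(1, 1 − 1 + 0.33) = 0.33
(~z & ((~x -> x) -> (~y & (x & w)))) = min(0.78, 0.33) = 0.33
~x: Łukasiewicz ¬ gives 1 − 0.93 = 0.07
(z & ~x) = min(0.22, 0.07) = 0.07
((~z & ((~x -> x) -> (~y & (x & w)))) | (z & ~x)) = max(0.33, 0.07) = 0.33
(((~z & ((~x -> x) -> (~y & (x & w)))) | (z & ~x)) & w) = min(0.33, 0.33) = 0.33
~(((~z & ((~x -> x) -> (~y & (x & w)))) | (z & ~x)) & w): Łukasiewicz ¬ gives 1 − 0.33 = 0.67
~x: Łukasiewicz ¬ gives 1 − 0.93 = 0.07
(w -> z): min(1, 1 − 0.33 + 0.22) = 0.89
~(w -> z): Łukasiewicz ¬ gives 1 − 0.89 = 0.11
(~x & ~(w -> z)) = min(0.07, 0.11) = 0.07
(z & (~x & ~(w -> z))) = min(0.22, 0.07) = 0.07
(~(((~z & ((~x -> x) -> (~y & (x & w)))) | (z & ~x)) & w) & (z & (~x & ~(w -> z)))) = min(0.67, 0.07) = 0.07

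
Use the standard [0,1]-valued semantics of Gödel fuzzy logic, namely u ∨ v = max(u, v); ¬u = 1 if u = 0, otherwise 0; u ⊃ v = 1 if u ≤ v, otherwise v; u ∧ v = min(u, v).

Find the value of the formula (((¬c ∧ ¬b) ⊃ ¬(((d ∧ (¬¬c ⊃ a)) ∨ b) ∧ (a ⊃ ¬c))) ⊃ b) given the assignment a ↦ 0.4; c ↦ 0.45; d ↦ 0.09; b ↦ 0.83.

0.83

¬c: Gödel ¬ of 0.45 = 0 (operand ≠ 0)
¬b: Gödel ¬ of 0.83 = 0 (operand ≠ 0)
(¬c ∧ ¬b) = min(0, 0) = 0
¬c: Gödel ¬ of 0.45 = 0 (operand ≠ 0)
¬¬c: Gödel ¬ of 0 = 1 (operand is 0)
(¬¬c ⊃ a): 1 > 0.4, so result = 0.4
(d ∧ (¬¬c ⊃ a)) = min(0.09, 0.4) = 0.09
((d ∧ (¬¬c ⊃ a)) ∨ b) = max(0.09, 0.83) = 0.83
¬c: Gödel ¬ of 0.45 = 0 (operand ≠ 0)
(a ⊃ ¬c): 0.4 > 0, so result = 0
(((d ∧ (¬¬c ⊃ a)) ∨ b) ∧ (a ⊃ ¬c)) = min(0.83, 0) = 0
¬(((d ∧ (¬¬c ⊃ a)) ∨ b) ∧ (a ⊃ ¬c)): Gödel ¬ of 0 = 1 (operand is 0)
((¬c ∧ ¬b) ⊃ ¬(((d ∧ (¬¬c ⊃ a)) ∨ b) ∧ (a ⊃ ¬c))): 0 ≤ 1, so result = 1
(((¬c ∧ ¬b) ⊃ ¬(((d ∧ (¬¬c ⊃ a)) ∨ b) ∧ (a ⊃ ¬c))) ⊃ b): 1 > 0.83, so result = 0.83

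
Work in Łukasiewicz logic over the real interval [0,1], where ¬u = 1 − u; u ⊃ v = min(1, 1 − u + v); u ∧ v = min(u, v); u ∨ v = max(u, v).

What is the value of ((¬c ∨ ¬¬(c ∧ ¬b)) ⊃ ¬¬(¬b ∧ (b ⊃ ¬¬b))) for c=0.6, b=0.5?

1.00

¬c: Łukasiewicz ¬ gives 1 − 0.6 = 0.4
¬b: Łukasiewicz ¬ gives 1 − 0.5 = 0.5
(c ∧ ¬b) = min(0.6, 0.5) = 0.5
¬(c ∧ ¬b): Łukasiewicz ¬ gives 1 − 0.5 = 0.5
¬¬(c ∧ ¬b): Łukasiewicz ¬ gives 1 − 0.5 = 0.5
(¬c ∨ ¬¬(c ∧ ¬b)) = max(0.4, 0.5) = 0.5
¬b: Łukasiewicz ¬ gives 1 − 0.5 = 0.5
¬b: Łukasiewicz ¬ gives 1 − 0.5 = 0.5
¬¬b: Łukasiewicz ¬ gives 1 − 0.5 = 0.5
(b ⊃ ¬¬b): min(1, 1 − 0.5 + 0.5) = 1
(¬b ∧ (b ⊃ ¬¬b)) = min(0.5, 1) = 0.5
¬(¬b ∧ (b ⊃ ¬¬b)): Łukasiewicz ¬ gives 1 − 0.5 = 0.5
¬¬(¬b ∧ (b ⊃ ¬¬b)): Łukasiewicz ¬ gives 1 − 0.5 = 0.5
((¬c ∨ ¬¬(c ∧ ¬b)) ⊃ ¬¬(¬b ∧ (b ⊃ ¬¬b))): min(1, 1 − 0.5 + 0.5) = 1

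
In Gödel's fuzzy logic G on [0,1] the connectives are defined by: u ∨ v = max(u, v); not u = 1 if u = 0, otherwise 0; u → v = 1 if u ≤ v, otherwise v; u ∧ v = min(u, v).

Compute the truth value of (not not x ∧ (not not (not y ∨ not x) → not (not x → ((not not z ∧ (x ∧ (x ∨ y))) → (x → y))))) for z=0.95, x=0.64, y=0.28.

not x: Gödel ¬ of 0.64 = 0 (operand ≠ 0)
not not x: Gödel ¬ of 0 = 1 (operand is 0)
not y: Gödel ¬ of 0.28 = 0 (operand ≠ 0)
not x: Gödel ¬ of 0.64 = 0 (operand ≠ 0)
(not y ∨ not x) = max(0, 0) = 0
not (not y ∨ not x): Gödel ¬ of 0 = 1 (operand is 0)
not not (not y ∨ not x): Gödel ¬ of 1 = 0 (operand ≠ 0)
not x: Gödel ¬ of 0.64 = 0 (operand ≠ 0)
not z: Gödel ¬ of 0.95 = 0 (operand ≠ 0)
not not z: Gödel ¬ of 0 = 1 (operand is 0)
(x ∨ y) = max(0.64, 0.28) = 0.64
(x ∧ (x ∨ y)) = min(0.64, 0.64) = 0.64
(not not z ∧ (x ∧ (x ∨ y))) = min(1, 0.64) = 0.64
(x → y): 0.64 > 0.28, so result = 0.28
((not not z ∧ (x ∧ (x ∨ y))) → (x → y)): 0.64 > 0.28, so result = 0.28
(not x → ((not not z ∧ (x ∧ (x ∨ y))) → (x → y))): 0 ≤ 0.28, so result = 1
not (not x → ((not not z ∧ (x ∧ (x ∨ y))) → (x → y))): Gödel ¬ of 1 = 0 (operand ≠ 0)
(not not (not y ∨ not x) → not (not x → ((not not z ∧ (x ∧ (x ∨ y))) → (x → y)))): 0 ≤ 0, so result = 1
(not not x ∧ (not not (not y ∨ not x) → not (not x → ((not not z ∧ (x ∧ (x ∨ y))) → (x → y))))) = min(1, 1) = 1

1.00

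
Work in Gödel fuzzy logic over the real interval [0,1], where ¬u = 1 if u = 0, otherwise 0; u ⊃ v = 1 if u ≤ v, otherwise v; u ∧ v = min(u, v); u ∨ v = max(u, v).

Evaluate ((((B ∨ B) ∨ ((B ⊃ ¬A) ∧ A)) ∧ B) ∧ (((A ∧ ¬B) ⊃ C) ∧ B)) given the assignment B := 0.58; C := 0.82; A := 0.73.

(B ∨ B) = max(0.58, 0.58) = 0.58
¬A: Gödel ¬ of 0.73 = 0 (operand ≠ 0)
(B ⊃ ¬A): 0.58 > 0, so result = 0
((B ⊃ ¬A) ∧ A) = min(0, 0.73) = 0
((B ∨ B) ∨ ((B ⊃ ¬A) ∧ A)) = max(0.58, 0) = 0.58
(((B ∨ B) ∨ ((B ⊃ ¬A) ∧ A)) ∧ B) = min(0.58, 0.58) = 0.58
¬B: Gödel ¬ of 0.58 = 0 (operand ≠ 0)
(A ∧ ¬B) = min(0.73, 0) = 0
((A ∧ ¬B) ⊃ C): 0 ≤ 0.82, so result = 1
(((A ∧ ¬B) ⊃ C) ∧ B) = min(1, 0.58) = 0.58
((((B ∨ B) ∨ ((B ⊃ ¬A) ∧ A)) ∧ B) ∧ (((A ∧ ¬B) ⊃ C) ∧ B)) = min(0.58, 0.58) = 0.58

0.58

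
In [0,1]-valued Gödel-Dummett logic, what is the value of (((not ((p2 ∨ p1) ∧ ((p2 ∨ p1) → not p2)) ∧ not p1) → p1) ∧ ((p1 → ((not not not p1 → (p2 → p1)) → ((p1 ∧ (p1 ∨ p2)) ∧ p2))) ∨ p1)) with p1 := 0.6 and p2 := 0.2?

0.60

(p2 ∨ p1) = max(0.2, 0.6) = 0.6
(p2 ∨ p1) = max(0.2, 0.6) = 0.6
not p2: Gödel ¬ of 0.2 = 0 (operand ≠ 0)
((p2 ∨ p1) → not p2): 0.6 > 0, so result = 0
((p2 ∨ p1) ∧ ((p2 ∨ p1) → not p2)) = min(0.6, 0) = 0
not ((p2 ∨ p1) ∧ ((p2 ∨ p1) → not p2)): Gödel ¬ of 0 = 1 (operand is 0)
not p1: Gödel ¬ of 0.6 = 0 (operand ≠ 0)
(not ((p2 ∨ p1) ∧ ((p2 ∨ p1) → not p2)) ∧ not p1) = min(1, 0) = 0
((not ((p2 ∨ p1) ∧ ((p2 ∨ p1) → not p2)) ∧ not p1) → p1): 0 ≤ 0.6, so result = 1
not p1: Gödel ¬ of 0.6 = 0 (operand ≠ 0)
not not p1: Gödel ¬ of 0 = 1 (operand is 0)
not not not p1: Gödel ¬ of 1 = 0 (operand ≠ 0)
(p2 → p1): 0.2 ≤ 0.6, so result = 1
(not not not p1 → (p2 → p1)): 0 ≤ 1, so result = 1
(p1 ∨ p2) = max(0.6, 0.2) = 0.6
(p1 ∧ (p1 ∨ p2)) = min(0.6, 0.6) = 0.6
((p1 ∧ (p1 ∨ p2)) ∧ p2) = min(0.6, 0.2) = 0.2
((not not not p1 → (p2 → p1)) → ((p1 ∧ (p1 ∨ p2)) ∧ p2)): 1 > 0.2, so result = 0.2
(p1 → ((not not not p1 → (p2 → p1)) → ((p1 ∧ (p1 ∨ p2)) ∧ p2))): 0.6 > 0.2, so result = 0.2
((p1 → ((not not not p1 → (p2 → p1)) → ((p1 ∧ (p1 ∨ p2)) ∧ p2))) ∨ p1) = max(0.2, 0.6) = 0.6
(((not ((p2 ∨ p1) ∧ ((p2 ∨ p1) → not p2)) ∧ not p1) → p1) ∧ ((p1 → ((not not not p1 → (p2 → p1)) → ((p1 ∧ (p1 ∨ p2)) ∧ p2))) ∨ p1)) = min(1, 0.6) = 0.6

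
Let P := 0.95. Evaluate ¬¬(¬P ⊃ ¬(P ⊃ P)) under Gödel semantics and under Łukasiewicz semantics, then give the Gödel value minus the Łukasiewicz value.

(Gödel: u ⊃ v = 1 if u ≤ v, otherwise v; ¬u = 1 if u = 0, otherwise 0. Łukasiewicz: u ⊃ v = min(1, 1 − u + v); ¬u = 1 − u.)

Gödel evaluation:
  ¬P: Gödel ¬ of 0.95 = 0 (operand ≠ 0)
  (P ⊃ P): 0.95 ≤ 0.95, so result = 1
  ¬(P ⊃ P): Gödel ¬ of 1 = 0 (operand ≠ 0)
  (¬P ⊃ ¬(P ⊃ P)): 0 ≤ 0, so result = 1
  ¬(¬P ⊃ ¬(P ⊃ P)): Gödel ¬ of 1 = 0 (operand ≠ 0)
  ¬¬(¬P ⊃ ¬(P ⊃ P)): Gödel ¬ of 0 = 1 (operand is 0)
  Gödel value = 1
Łukasiewicz evaluation:
  ¬P: Łukasiewicz ¬ gives 1 − 0.95 = 0.05
  (P ⊃ P): min(1, 1 − 0.95 + 0.95) = 1
  ¬(P ⊃ P): Łukasiewicz ¬ gives 1 − 1 = 0
  (¬P ⊃ ¬(P ⊃ P)): min(1, 1 − 0.05 + 0) = 0.95
  ¬(¬P ⊃ ¬(P ⊃ P)): Łukasiewicz ¬ gives 1 − 0.95 = 0.05
  ¬¬(¬P ⊃ ¬(P ⊃ P)): Łukasiewicz ¬ gives 1 − 0.05 = 0.95
  Łukasiewicz value = 0.95
Difference: 1 − 0.95 = 0.05

0.05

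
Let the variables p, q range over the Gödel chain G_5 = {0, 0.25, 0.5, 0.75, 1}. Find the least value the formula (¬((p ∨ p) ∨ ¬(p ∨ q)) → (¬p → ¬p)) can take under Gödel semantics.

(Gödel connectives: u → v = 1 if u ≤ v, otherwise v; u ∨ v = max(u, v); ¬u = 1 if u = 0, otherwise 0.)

1.00

Every assignment gives 1. For instance at p = 0, q = 0:
  (p ∨ p) = max(0, 0) = 0
  (p ∨ q) = max(0, 0) = 0
  ¬(p ∨ q): Gödel ¬ of 0 = 1 (operand is 0)
  ((p ∨ p) ∨ ¬(p ∨ q)) = max(0, 1) = 1
  ¬((p ∨ p) ∨ ¬(p ∨ q)): Gödel ¬ of 1 = 0 (operand ≠ 0)
  ¬p: Gödel ¬ of 0 = 1 (operand is 0)
  ¬p: Gödel ¬ of 0 = 1 (operand is 0)
  (¬p → ¬p): 1 ≤ 1, so result = 1
  (¬((p ∨ p) ∨ ¬(p ∨ q)) → (¬p → ¬p)): 0 ≤ 1, so result = 1
All 25 assignments give value 1 — the formula is a G_5-tautology.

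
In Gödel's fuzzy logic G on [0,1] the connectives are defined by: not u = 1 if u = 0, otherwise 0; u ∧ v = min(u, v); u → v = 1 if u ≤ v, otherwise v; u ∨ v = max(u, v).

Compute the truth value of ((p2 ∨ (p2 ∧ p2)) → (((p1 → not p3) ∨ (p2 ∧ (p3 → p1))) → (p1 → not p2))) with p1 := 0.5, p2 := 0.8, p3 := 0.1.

0.00

(p2 ∧ p2) = min(0.8, 0.8) = 0.8
(p2 ∨ (p2 ∧ p2)) = max(0.8, 0.8) = 0.8
not p3: Gödel ¬ of 0.1 = 0 (operand ≠ 0)
(p1 → not p3): 0.5 > 0, so result = 0
(p3 → p1): 0.1 ≤ 0.5, so result = 1
(p2 ∧ (p3 → p1)) = min(0.8, 1) = 0.8
((p1 → not p3) ∨ (p2 ∧ (p3 → p1))) = max(0, 0.8) = 0.8
not p2: Gödel ¬ of 0.8 = 0 (operand ≠ 0)
(p1 → not p2): 0.5 > 0, so result = 0
(((p1 → not p3) ∨ (p2 ∧ (p3 → p1))) → (p1 → not p2)): 0.8 > 0, so result = 0
((p2 ∨ (p2 ∧ p2)) → (((p1 → not p3) ∨ (p2 ∧ (p3 → p1))) → (p1 → not p2))): 0.8 > 0, so result = 0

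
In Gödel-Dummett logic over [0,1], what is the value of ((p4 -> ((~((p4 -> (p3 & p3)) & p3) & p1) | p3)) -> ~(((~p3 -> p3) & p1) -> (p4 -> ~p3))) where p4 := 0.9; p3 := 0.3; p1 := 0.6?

1.00

(p3 & p3) = min(0.3, 0.3) = 0.3
(p4 -> (p3 & p3)): 0.9 > 0.3, so result = 0.3
((p4 -> (p3 & p3)) & p3) = min(0.3, 0.3) = 0.3
~((p4 -> (p3 & p3)) & p3): Gödel ¬ of 0.3 = 0 (operand ≠ 0)
(~((p4 -> (p3 & p3)) & p3) & p1) = min(0, 0.6) = 0
((~((p4 -> (p3 & p3)) & p3) & p1) | p3) = max(0, 0.3) = 0.3
(p4 -> ((~((p4 -> (p3 & p3)) & p3) & p1) | p3)): 0.9 > 0.3, so result = 0.3
~p3: Gödel ¬ of 0.3 = 0 (operand ≠ 0)
(~p3 -> p3): 0 ≤ 0.3, so result = 1
((~p3 -> p3) & p1) = min(1, 0.6) = 0.6
~p3: Gödel ¬ of 0.3 = 0 (operand ≠ 0)
(p4 -> ~p3): 0.9 > 0, so result = 0
(((~p3 -> p3) & p1) -> (p4 -> ~p3)): 0.6 > 0, so result = 0
~(((~p3 -> p3) & p1) -> (p4 -> ~p3)): Gödel ¬ of 0 = 1 (operand is 0)
((p4 -> ((~((p4 -> (p3 & p3)) & p3) & p1) | p3)) -> ~(((~p3 -> p3) & p1) -> (p4 -> ~p3))): 0.3 ≤ 1, so result = 1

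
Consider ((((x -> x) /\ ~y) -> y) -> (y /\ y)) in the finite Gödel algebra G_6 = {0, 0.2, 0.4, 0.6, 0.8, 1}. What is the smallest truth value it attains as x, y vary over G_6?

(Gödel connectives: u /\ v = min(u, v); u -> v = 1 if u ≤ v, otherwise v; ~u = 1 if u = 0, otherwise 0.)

The minimum is attained at x = 0, y = 0.2:
  (x -> x): 0 ≤ 0, so result = 1
  ~y: Gödel ¬ of 0.2 = 0 (operand ≠ 0)
  ((x -> x) /\ ~y) = min(1, 0) = 0
  (((x -> x) /\ ~y) -> y): 0 ≤ 0.2, so result = 1
  (y /\ y) = min(0.2, 0.2) = 0.2
  ((((x -> x) /\ ~y) -> y) -> (y /\ y)): 1 > 0.2, so result = 0.2
Checking all 36 assignments confirms none give a value below 0.20.

0.20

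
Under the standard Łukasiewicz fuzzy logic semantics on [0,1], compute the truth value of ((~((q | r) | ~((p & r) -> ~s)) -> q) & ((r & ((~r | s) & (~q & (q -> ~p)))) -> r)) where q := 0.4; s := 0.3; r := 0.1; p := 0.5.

(q | r) = max(0.4, 0.1) = 0.4
(p & r) = min(0.5, 0.1) = 0.1
~s: Łukasiewicz ¬ gives 1 − 0.3 = 0.7
((p & r) -> ~s): min(1, 1 − 0.1 + 0.7) = 1
~((p & r) -> ~s): Łukasiewicz ¬ gives 1 − 1 = 0
((q | r) | ~((p & r) -> ~s)) = max(0.4, 0) = 0.4
~((q | r) | ~((p & r) -> ~s)): Łukasiewicz ¬ gives 1 − 0.4 = 0.6
(~((q | r) | ~((p & r) -> ~s)) -> q): min(1, 1 − 0.6 + 0.4) = 0.8
~r: Łukasiewicz ¬ gives 1 − 0.1 = 0.9
(~r | s) = max(0.9, 0.3) = 0.9
~q: Łukasiewicz ¬ gives 1 − 0.4 = 0.6
~p: Łukasiewicz ¬ gives 1 − 0.5 = 0.5
(q -> ~p): min(1, 1 − 0.4 + 0.5) = 1
(~q & (q -> ~p)) = min(0.6, 1) = 0.6
((~r | s) & (~q & (q -> ~p))) = min(0.9, 0.6) = 0.6
(r & ((~r | s) & (~q & (q -> ~p)))) = min(0.1, 0.6) = 0.1
((r & ((~r | s) & (~q & (q -> ~p)))) -> r): min(1, 1 − 0.1 + 0.1) = 1
((~((q | r) | ~((p & r) -> ~s)) -> q) & ((r & ((~r | s) & (~q & (q -> ~p)))) -> r)) = min(0.8, 1) = 0.8

0.80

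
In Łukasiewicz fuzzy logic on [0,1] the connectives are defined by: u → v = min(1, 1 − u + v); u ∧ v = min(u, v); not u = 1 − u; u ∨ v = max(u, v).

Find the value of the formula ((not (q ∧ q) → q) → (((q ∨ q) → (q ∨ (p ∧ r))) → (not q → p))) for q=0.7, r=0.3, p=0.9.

1.00

(q ∧ q) = min(0.7, 0.7) = 0.7
not (q ∧ q): Łukasiewicz ¬ gives 1 − 0.7 = 0.3
(not (q ∧ q) → q): min(1, 1 − 0.3 + 0.7) = 1
(q ∨ q) = max(0.7, 0.7) = 0.7
(p ∧ r) = min(0.9, 0.3) = 0.3
(q ∨ (p ∧ r)) = max(0.7, 0.3) = 0.7
((q ∨ q) → (q ∨ (p ∧ r))): min(1, 1 − 0.7 + 0.7) = 1
not q: Łukasiewicz ¬ gives 1 − 0.7 = 0.3
(not q → p): min(1, 1 − 0.3 + 0.9) = 1
(((q ∨ q) → (q ∨ (p ∧ r))) → (not q → p)): min(1, 1 − 1 + 1) = 1
((not (q ∧ q) → q) → (((q ∨ q) → (q ∨ (p ∧ r))) → (not q → p))): min(1, 1 − 1 + 1) = 1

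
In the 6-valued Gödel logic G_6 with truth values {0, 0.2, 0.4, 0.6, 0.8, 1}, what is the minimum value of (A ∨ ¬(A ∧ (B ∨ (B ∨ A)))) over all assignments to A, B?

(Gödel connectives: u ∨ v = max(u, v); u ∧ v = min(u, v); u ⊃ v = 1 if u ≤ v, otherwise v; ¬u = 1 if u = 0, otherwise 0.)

0.20

The minimum is attained at A = 0.2, B = 0:
  (B ∨ A) = max(0, 0.2) = 0.2
  (B ∨ (B ∨ A)) = max(0, 0.2) = 0.2
  (A ∧ (B ∨ (B ∨ A))) = min(0.2, 0.2) = 0.2
  ¬(A ∧ (B ∨ (B ∨ A))): Gödel ¬ of 0.2 = 0 (operand ≠ 0)
  (A ∨ ¬(A ∧ (B ∨ (B ∨ A)))) = max(0.2, 0) = 0.2
Checking all 36 assignments confirms none give a value below 0.20.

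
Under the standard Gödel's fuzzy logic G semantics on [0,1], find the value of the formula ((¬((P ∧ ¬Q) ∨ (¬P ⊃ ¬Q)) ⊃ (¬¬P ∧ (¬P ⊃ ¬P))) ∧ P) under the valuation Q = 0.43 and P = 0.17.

0.17

¬Q: Gödel ¬ of 0.43 = 0 (operand ≠ 0)
(P ∧ ¬Q) = min(0.17, 0) = 0
¬P: Gödel ¬ of 0.17 = 0 (operand ≠ 0)
¬Q: Gödel ¬ of 0.43 = 0 (operand ≠ 0)
(¬P ⊃ ¬Q): 0 ≤ 0, so result = 1
((P ∧ ¬Q) ∨ (¬P ⊃ ¬Q)) = max(0, 1) = 1
¬((P ∧ ¬Q) ∨ (¬P ⊃ ¬Q)): Gödel ¬ of 1 = 0 (operand ≠ 0)
¬P: Gödel ¬ of 0.17 = 0 (operand ≠ 0)
¬¬P: Gödel ¬ of 0 = 1 (operand is 0)
¬P: Gödel ¬ of 0.17 = 0 (operand ≠ 0)
¬P: Gödel ¬ of 0.17 = 0 (operand ≠ 0)
(¬P ⊃ ¬P): 0 ≤ 0, so result = 1
(¬¬P ∧ (¬P ⊃ ¬P)) = min(1, 1) = 1
(¬((P ∧ ¬Q) ∨ (¬P ⊃ ¬Q)) ⊃ (¬¬P ∧ (¬P ⊃ ¬P))): 0 ≤ 1, so result = 1
((¬((P ∧ ¬Q) ∨ (¬P ⊃ ¬Q)) ⊃ (¬¬P ∧ (¬P ⊃ ¬P))) ∧ P) = min(1, 0.17) = 0.17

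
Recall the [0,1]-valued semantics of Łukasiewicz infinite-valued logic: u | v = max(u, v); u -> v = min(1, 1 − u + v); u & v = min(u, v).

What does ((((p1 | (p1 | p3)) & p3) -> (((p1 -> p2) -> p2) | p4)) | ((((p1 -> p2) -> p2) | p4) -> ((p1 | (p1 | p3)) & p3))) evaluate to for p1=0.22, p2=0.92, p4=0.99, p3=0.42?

(p1 | p3) = max(0.22, 0.42) = 0.42
(p1 | (p1 | p3)) = max(0.22, 0.42) = 0.42
((p1 | (p1 | p3)) & p3) = min(0.42, 0.42) = 0.42
(p1 -> p2): min(1, 1 − 0.22 + 0.92) = 1
((p1 -> p2) -> p2): min(1, 1 − 1 + 0.92) = 0.92
(((p1 -> p2) -> p2) | p4) = max(0.92, 0.99) = 0.99
(((p1 | (p1 | p3)) & p3) -> (((p1 -> p2) -> p2) | p4)): min(1, 1 − 0.42 + 0.99) = 1
(p1 -> p2): min(1, 1 − 0.22 + 0.92) = 1
((p1 -> p2) -> p2): min(1, 1 − 1 + 0.92) = 0.92
(((p1 -> p2) -> p2) | p4) = max(0.92, 0.99) = 0.99
(p1 | p3) = max(0.22, 0.42) = 0.42
(p1 | (p1 | p3)) = max(0.22, 0.42) = 0.42
((p1 | (p1 | p3)) & p3) = min(0.42, 0.42) = 0.42
((((p1 -> p2) -> p2) | p4) -> ((p1 | (p1 | p3)) & p3)): min(1, 1 − 0.99 + 0.42) = 0.43
((((p1 | (p1 | p3)) & p3) -> (((p1 -> p2) -> p2) | p4)) | ((((p1 -> p2) -> p2) | p4) -> ((p1 | (p1 | p3)) & p3))) = max(1, 0.43) = 1

1.00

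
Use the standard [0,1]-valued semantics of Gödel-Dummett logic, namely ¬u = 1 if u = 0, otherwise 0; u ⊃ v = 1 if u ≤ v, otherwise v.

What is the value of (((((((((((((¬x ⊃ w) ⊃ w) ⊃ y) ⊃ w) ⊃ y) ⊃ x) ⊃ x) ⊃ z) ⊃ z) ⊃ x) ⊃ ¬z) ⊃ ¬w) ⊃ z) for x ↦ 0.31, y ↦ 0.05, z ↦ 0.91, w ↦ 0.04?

0.91

¬x: Gödel ¬ of 0.31 = 0 (operand ≠ 0)
(¬x ⊃ w): 0 ≤ 0.04, so result = 1
((¬x ⊃ w) ⊃ w): 1 > 0.04, so result = 0.04
(((¬x ⊃ w) ⊃ w) ⊃ y): 0.04 ≤ 0.05, so result = 1
((((¬x ⊃ w) ⊃ w) ⊃ y) ⊃ w): 1 > 0.04, so result = 0.04
(((((¬x ⊃ w) ⊃ w) ⊃ y) ⊃ w) ⊃ y): 0.04 ≤ 0.05, so result = 1
((((((¬x ⊃ w) ⊃ w) ⊃ y) ⊃ w) ⊃ y) ⊃ x): 1 > 0.31, so result = 0.31
(((((((¬x ⊃ w) ⊃ w) ⊃ y) ⊃ w) ⊃ y) ⊃ x) ⊃ x): 0.31 ≤ 0.31, so result = 1
((((((((¬x ⊃ w) ⊃ w) ⊃ y) ⊃ w) ⊃ y) ⊃ x) ⊃ x) ⊃ z): 1 > 0.91, so result = 0.91
(((((((((¬x ⊃ w) ⊃ w) ⊃ y) ⊃ w) ⊃ y) ⊃ x) ⊃ x) ⊃ z) ⊃ z): 0.91 ≤ 0.91, so result = 1
((((((((((¬x ⊃ w) ⊃ w) ⊃ y) ⊃ w) ⊃ y) ⊃ x) ⊃ x) ⊃ z) ⊃ z) ⊃ x): 1 > 0.31, so result = 0.31
¬z: Gödel ¬ of 0.91 = 0 (operand ≠ 0)
(((((((((((¬x ⊃ w) ⊃ w) ⊃ y) ⊃ w) ⊃ y) ⊃ x) ⊃ x) ⊃ z) ⊃ z) ⊃ x) ⊃ ¬z): 0.31 > 0, so result = 0
¬w: Gödel ¬ of 0.04 = 0 (operand ≠ 0)
((((((((((((¬x ⊃ w) ⊃ w) ⊃ y) ⊃ w) ⊃ y) ⊃ x) ⊃ x) ⊃ z) ⊃ z) ⊃ x) ⊃ ¬z) ⊃ ¬w): 0 ≤ 0, so result = 1
(((((((((((((¬x ⊃ w) ⊃ w) ⊃ y) ⊃ w) ⊃ y) ⊃ x) ⊃ x) ⊃ z) ⊃ z) ⊃ x) ⊃ ¬z) ⊃ ¬w) ⊃ z): 1 > 0.91, so result = 0.91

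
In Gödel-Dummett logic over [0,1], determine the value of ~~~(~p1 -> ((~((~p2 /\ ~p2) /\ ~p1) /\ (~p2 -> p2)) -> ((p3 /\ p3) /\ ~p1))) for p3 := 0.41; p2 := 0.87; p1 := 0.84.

~p1: Gödel ¬ of 0.84 = 0 (operand ≠ 0)
~p2: Gödel ¬ of 0.87 = 0 (operand ≠ 0)
~p2: Gödel ¬ of 0.87 = 0 (operand ≠ 0)
(~p2 /\ ~p2) = min(0, 0) = 0
~p1: Gödel ¬ of 0.84 = 0 (operand ≠ 0)
((~p2 /\ ~p2) /\ ~p1) = min(0, 0) = 0
~((~p2 /\ ~p2) /\ ~p1): Gödel ¬ of 0 = 1 (operand is 0)
~p2: Gödel ¬ of 0.87 = 0 (operand ≠ 0)
(~p2 -> p2): 0 ≤ 0.87, so result = 1
(~((~p2 /\ ~p2) /\ ~p1) /\ (~p2 -> p2)) = min(1, 1) = 1
(p3 /\ p3) = min(0.41, 0.41) = 0.41
~p1: Gödel ¬ of 0.84 = 0 (operand ≠ 0)
((p3 /\ p3) /\ ~p1) = min(0.41, 0) = 0
((~((~p2 /\ ~p2) /\ ~p1) /\ (~p2 -> p2)) -> ((p3 /\ p3) /\ ~p1)): 1 > 0, so result = 0
(~p1 -> ((~((~p2 /\ ~p2) /\ ~p1) /\ (~p2 -> p2)) -> ((p3 /\ p3) /\ ~p1))): 0 ≤ 0, so result = 1
~(~p1 -> ((~((~p2 /\ ~p2) /\ ~p1) /\ (~p2 -> p2)) -> ((p3 /\ p3) /\ ~p1))): Gödel ¬ of 1 = 0 (operand ≠ 0)
~~(~p1 -> ((~((~p2 /\ ~p2) /\ ~p1) /\ (~p2 -> p2)) -> ((p3 /\ p3) /\ ~p1))): Gödel ¬ of 0 = 1 (operand is 0)
~~~(~p1 -> ((~((~p2 /\ ~p2) /\ ~p1) /\ (~p2 -> p2)) -> ((p3 /\ p3) /\ ~p1))): Gödel ¬ of 1 = 0 (operand ≠ 0)

0.00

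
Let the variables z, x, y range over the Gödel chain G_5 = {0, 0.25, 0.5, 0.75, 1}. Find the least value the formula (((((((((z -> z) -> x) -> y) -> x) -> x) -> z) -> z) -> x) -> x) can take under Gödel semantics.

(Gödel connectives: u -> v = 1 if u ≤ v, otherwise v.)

The minimum is attained at z = 0.25, x = 0.25, y = 0:
  (z -> z): 0.25 ≤ 0.25, so result = 1
  ((z -> z) -> x): 1 > 0.25, so result = 0.25
  (((z -> z) -> x) -> y): 0.25 > 0, so result = 0
  ((((z -> z) -> x) -> y) -> x): 0 ≤ 0.25, so result = 1
  (((((z -> z) -> x) -> y) -> x) -> x): 1 > 0.25, so result = 0.25
  ((((((z -> z) -> x) -> y) -> x) -> x) -> z): 0.25 ≤ 0.25, so result = 1
  (((((((z -> z) -> x) -> y) -> x) -> x) -> z) -> z): 1 > 0.25, so result = 0.25
  ((((((((z -> z) -> x) -> y) -> x) -> x) -> z) -> z) -> x): 0.25 ≤ 0.25, so result = 1
  (((((((((z -> z) -> x) -> y) -> x) -> x) -> z) -> z) -> x) -> x): 1 > 0.25, so result = 0.25
Checking all 125 assignments confirms none give a value below 0.25.

0.25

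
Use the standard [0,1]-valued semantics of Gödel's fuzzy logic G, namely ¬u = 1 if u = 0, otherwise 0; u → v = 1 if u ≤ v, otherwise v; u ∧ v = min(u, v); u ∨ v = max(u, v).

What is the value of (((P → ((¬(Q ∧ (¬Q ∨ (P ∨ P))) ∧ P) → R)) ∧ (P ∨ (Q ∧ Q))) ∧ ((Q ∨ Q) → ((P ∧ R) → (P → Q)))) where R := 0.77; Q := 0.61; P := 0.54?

¬Q: Gödel ¬ of 0.61 = 0 (operand ≠ 0)
(P ∨ P) = max(0.54, 0.54) = 0.54
(¬Q ∨ (P ∨ P)) = max(0, 0.54) = 0.54
(Q ∧ (¬Q ∨ (P ∨ P))) = min(0.61, 0.54) = 0.54
¬(Q ∧ (¬Q ∨ (P ∨ P))): Gödel ¬ of 0.54 = 0 (operand ≠ 0)
(¬(Q ∧ (¬Q ∨ (P ∨ P))) ∧ P) = min(0, 0.54) = 0
((¬(Q ∧ (¬Q ∨ (P ∨ P))) ∧ P) → R): 0 ≤ 0.77, so result = 1
(P → ((¬(Q ∧ (¬Q ∨ (P ∨ P))) ∧ P) → R)): 0.54 ≤ 1, so result = 1
(Q ∧ Q) = min(0.61, 0.61) = 0.61
(P ∨ (Q ∧ Q)) = max(0.54, 0.61) = 0.61
((P → ((¬(Q ∧ (¬Q ∨ (P ∨ P))) ∧ P) → R)) ∧ (P ∨ (Q ∧ Q))) = min(1, 0.61) = 0.61
(Q ∨ Q) = max(0.61, 0.61) = 0.61
(P ∧ R) = min(0.54, 0.77) = 0.54
(P → Q): 0.54 ≤ 0.61, so result = 1
((P ∧ R) → (P → Q)): 0.54 ≤ 1, so result = 1
((Q ∨ Q) → ((P ∧ R) → (P → Q))): 0.61 ≤ 1, so result = 1
(((P → ((¬(Q ∧ (¬Q ∨ (P ∨ P))) ∧ P) → R)) ∧ (P ∨ (Q ∧ Q))) ∧ ((Q ∨ Q) → ((P ∧ R) → (P → Q)))) = min(0.61, 1) = 0.61

0.61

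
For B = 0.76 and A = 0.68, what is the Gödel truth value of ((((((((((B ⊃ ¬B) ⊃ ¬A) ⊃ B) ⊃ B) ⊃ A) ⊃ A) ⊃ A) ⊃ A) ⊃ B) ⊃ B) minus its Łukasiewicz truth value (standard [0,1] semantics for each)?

0.16

Gödel evaluation:
  ¬B: Gödel ¬ of 0.76 = 0 (operand ≠ 0)
  (B ⊃ ¬B): 0.76 > 0, so result = 0
  ¬A: Gödel ¬ of 0.68 = 0 (operand ≠ 0)
  ((B ⊃ ¬B) ⊃ ¬A): 0 ≤ 0, so result = 1
  (((B ⊃ ¬B) ⊃ ¬A) ⊃ B): 1 > 0.76, so result = 0.76
  ((((B ⊃ ¬B) ⊃ ¬A) ⊃ B) ⊃ B): 0.76 ≤ 0.76, so result = 1
  (((((B ⊃ ¬B) ⊃ ¬A) ⊃ B) ⊃ B) ⊃ A): 1 > 0.68, so result = 0.68
  ((((((B ⊃ ¬B) ⊃ ¬A) ⊃ B) ⊃ B) ⊃ A) ⊃ A): 0.68 ≤ 0.68, so result = 1
  (((((((B ⊃ ¬B) ⊃ ¬A) ⊃ B) ⊃ B) ⊃ A) ⊃ A) ⊃ A): 1 > 0.68, so result = 0.68
  ((((((((B ⊃ ¬B) ⊃ ¬A) ⊃ B) ⊃ B) ⊃ A) ⊃ A) ⊃ A) ⊃ A): 0.68 ≤ 0.68, so result = 1
  (((((((((B ⊃ ¬B) ⊃ ¬A) ⊃ B) ⊃ B) ⊃ A) ⊃ A) ⊃ A) ⊃ A) ⊃ B): 1 > 0.76, so result = 0.76
  ((((((((((B ⊃ ¬B) ⊃ ¬A) ⊃ B) ⊃ B) ⊃ A) ⊃ A) ⊃ A) ⊃ A) ⊃ B) ⊃ B): 0.76 ≤ 0.76, so result = 1
  Gödel value = 1
Łukasiewicz evaluation:
  ¬B: Łukasiewicz ¬ gives 1 − 0.76 = 0.24
  (B ⊃ ¬B): min(1, 1 − 0.76 + 0.24) = 0.48
  ¬A: Łukasiewicz ¬ gives 1 − 0.68 = 0.32
  ((B ⊃ ¬B) ⊃ ¬A): min(1, 1 − 0.48 + 0.32) = 0.84
  (((B ⊃ ¬B) ⊃ ¬A) ⊃ B): min(1, 1 − 0.84 + 0.76) = 0.92
  ((((B ⊃ ¬B) ⊃ ¬A) ⊃ B) ⊃ B): min(1, 1 − 0.92 + 0.76) = 0.84
  (((((B ⊃ ¬B) ⊃ ¬A) ⊃ B) ⊃ B) ⊃ A): min(1, 1 − 0.84 + 0.68) = 0.84
  ((((((B ⊃ ¬B) ⊃ ¬A) ⊃ B) ⊃ B) ⊃ A) ⊃ A): min(1, 1 − 0.84 + 0.68) = 0.84
  (((((((B ⊃ ¬B) ⊃ ¬A) ⊃ B) ⊃ B) ⊃ A) ⊃ A) ⊃ A): min(1, 1 − 0.84 + 0.68) = 0.84
  ((((((((B ⊃ ¬B) ⊃ ¬A) ⊃ B) ⊃ B) ⊃ A) ⊃ A) ⊃ A) ⊃ A): min(1, 1 − 0.84 + 0.68) = 0.84
  (((((((((B ⊃ ¬B) ⊃ ¬A) ⊃ B) ⊃ B) ⊃ A) ⊃ A) ⊃ A) ⊃ A) ⊃ B): min(1, 1 − 0.84 + 0.76) = 0.92
  ((((((((((B ⊃ ¬B) ⊃ ¬A) ⊃ B) ⊃ B) ⊃ A) ⊃ A) ⊃ A) ⊃ A) ⊃ B) ⊃ B): min(1, 1 − 0.92 + 0.76) = 0.84
  Łukasiewicz value = 0.84
Difference: 1 − 0.84 = 0.16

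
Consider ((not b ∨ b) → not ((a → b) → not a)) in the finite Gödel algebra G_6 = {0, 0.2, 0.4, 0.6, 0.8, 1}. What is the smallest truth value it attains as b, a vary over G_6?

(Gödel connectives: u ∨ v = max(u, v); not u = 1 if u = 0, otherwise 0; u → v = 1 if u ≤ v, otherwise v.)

0.00

The minimum is attained at b = 0, a = 0:
  not b: Gödel ¬ of 0 = 1 (operand is 0)
  (not b ∨ b) = max(1, 0) = 1
  (a → b): 0 ≤ 0, so result = 1
  not a: Gödel ¬ of 0 = 1 (operand is 0)
  ((a → b) → not a): 1 ≤ 1, so result = 1
  not ((a → b) → not a): Gödel ¬ of 1 = 0 (operand ≠ 0)
  ((not b ∨ b) → not ((a → b) → not a)): 1 > 0, so result = 0
Checking all 36 assignments confirms none give a value below 0.00.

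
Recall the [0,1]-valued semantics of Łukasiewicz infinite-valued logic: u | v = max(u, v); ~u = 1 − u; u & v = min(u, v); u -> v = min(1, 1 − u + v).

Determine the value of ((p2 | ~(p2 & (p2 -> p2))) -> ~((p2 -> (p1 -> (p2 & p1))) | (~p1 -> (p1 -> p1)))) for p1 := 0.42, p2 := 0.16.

0.16

(p2 -> p2): min(1, 1 − 0.16 + 0.16) = 1
(p2 & (p2 -> p2)) = min(0.16, 1) = 0.16
~(p2 & (p2 -> p2)): Łukasiewicz ¬ gives 1 − 0.16 = 0.84
(p2 | ~(p2 & (p2 -> p2))) = max(0.16, 0.84) = 0.84
(p2 & p1) = min(0.16, 0.42) = 0.16
(p1 -> (p2 & p1)): min(1, 1 − 0.42 + 0.16) = 0.74
(p2 -> (p1 -> (p2 & p1))): min(1, 1 − 0.16 + 0.74) = 1
~p1: Łukasiewicz ¬ gives 1 − 0.42 = 0.58
(p1 -> p1): min(1, 1 − 0.42 + 0.42) = 1
(~p1 -> (p1 -> p1)): min(1, 1 − 0.58 + 1) = 1
((p2 -> (p1 -> (p2 & p1))) | (~p1 -> (p1 -> p1))) = max(1, 1) = 1
~((p2 -> (p1 -> (p2 & p1))) | (~p1 -> (p1 -> p1))): Łukasiewicz ¬ gives 1 − 1 = 0
((p2 | ~(p2 & (p2 -> p2))) -> ~((p2 -> (p1 -> (p2 & p1))) | (~p1 -> (p1 -> p1)))): min(1, 1 − 0.84 + 0) = 0.16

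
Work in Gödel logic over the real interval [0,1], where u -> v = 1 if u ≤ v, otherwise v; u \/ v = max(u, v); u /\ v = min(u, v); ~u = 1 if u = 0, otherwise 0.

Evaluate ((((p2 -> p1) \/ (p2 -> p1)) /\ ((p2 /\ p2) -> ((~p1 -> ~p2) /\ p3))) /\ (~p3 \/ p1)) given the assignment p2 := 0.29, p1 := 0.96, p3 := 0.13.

0.13

(p2 -> p1): 0.29 ≤ 0.96, so result = 1
(p2 -> p1): 0.29 ≤ 0.96, so result = 1
((p2 -> p1) \/ (p2 -> p1)) = max(1, 1) = 1
(p2 /\ p2) = min(0.29, 0.29) = 0.29
~p1: Gödel ¬ of 0.96 = 0 (operand ≠ 0)
~p2: Gödel ¬ of 0.29 = 0 (operand ≠ 0)
(~p1 -> ~p2): 0 ≤ 0, so result = 1
((~p1 -> ~p2) /\ p3) = min(1, 0.13) = 0.13
((p2 /\ p2) -> ((~p1 -> ~p2) /\ p3)): 0.29 > 0.13, so result = 0.13
(((p2 -> p1) \/ (p2 -> p1)) /\ ((p2 /\ p2) -> ((~p1 -> ~p2) /\ p3))) = min(1, 0.13) = 0.13
~p3: Gödel ¬ of 0.13 = 0 (operand ≠ 0)
(~p3 \/ p1) = max(0, 0.96) = 0.96
((((p2 -> p1) \/ (p2 -> p1)) /\ ((p2 /\ p2) -> ((~p1 -> ~p2) /\ p3))) /\ (~p3 \/ p1)) = min(0.13, 0.96) = 0.13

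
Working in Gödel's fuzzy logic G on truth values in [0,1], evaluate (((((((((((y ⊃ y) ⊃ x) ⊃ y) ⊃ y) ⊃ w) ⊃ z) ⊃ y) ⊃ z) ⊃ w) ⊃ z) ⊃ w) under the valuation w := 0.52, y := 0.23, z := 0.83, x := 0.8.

0.52

(y ⊃ y): 0.23 ≤ 0.23, so result = 1
((y ⊃ y) ⊃ x): 1 > 0.8, so result = 0.8
(((y ⊃ y) ⊃ x) ⊃ y): 0.8 > 0.23, so result = 0.23
((((y ⊃ y) ⊃ x) ⊃ y) ⊃ y): 0.23 ≤ 0.23, so result = 1
(((((y ⊃ y) ⊃ x) ⊃ y) ⊃ y) ⊃ w): 1 > 0.52, so result = 0.52
((((((y ⊃ y) ⊃ x) ⊃ y) ⊃ y) ⊃ w) ⊃ z): 0.52 ≤ 0.83, so result = 1
(((((((y ⊃ y) ⊃ x) ⊃ y) ⊃ y) ⊃ w) ⊃ z) ⊃ y): 1 > 0.23, so result = 0.23
((((((((y ⊃ y) ⊃ x) ⊃ y) ⊃ y) ⊃ w) ⊃ z) ⊃ y) ⊃ z): 0.23 ≤ 0.83, so result = 1
(((((((((y ⊃ y) ⊃ x) ⊃ y) ⊃ y) ⊃ w) ⊃ z) ⊃ y) ⊃ z) ⊃ w): 1 > 0.52, so result = 0.52
((((((((((y ⊃ y) ⊃ x) ⊃ y) ⊃ y) ⊃ w) ⊃ z) ⊃ y) ⊃ z) ⊃ w) ⊃ z): 0.52 ≤ 0.83, so result = 1
(((((((((((y ⊃ y) ⊃ x) ⊃ y) ⊃ y) ⊃ w) ⊃ z) ⊃ y) ⊃ z) ⊃ w) ⊃ z) ⊃ w): 1 > 0.52, so result = 0.52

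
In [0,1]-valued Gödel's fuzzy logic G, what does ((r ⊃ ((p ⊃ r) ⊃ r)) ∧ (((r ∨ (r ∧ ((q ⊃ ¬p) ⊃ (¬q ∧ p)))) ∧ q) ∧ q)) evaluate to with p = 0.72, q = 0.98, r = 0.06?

0.06

(p ⊃ r): 0.72 > 0.06, so result = 0.06
((p ⊃ r) ⊃ r): 0.06 ≤ 0.06, so result = 1
(r ⊃ ((p ⊃ r) ⊃ r)): 0.06 ≤ 1, so result = 1
¬p: Gödel ¬ of 0.72 = 0 (operand ≠ 0)
(q ⊃ ¬p): 0.98 > 0, so result = 0
¬q: Gödel ¬ of 0.98 = 0 (operand ≠ 0)
(¬q ∧ p) = min(0, 0.72) = 0
((q ⊃ ¬p) ⊃ (¬q ∧ p)): 0 ≤ 0, so result = 1
(r ∧ ((q ⊃ ¬p) ⊃ (¬q ∧ p))) = min(0.06, 1) = 0.06
(r ∨ (r ∧ ((q ⊃ ¬p) ⊃ (¬q ∧ p)))) = max(0.06, 0.06) = 0.06
((r ∨ (r ∧ ((q ⊃ ¬p) ⊃ (¬q ∧ p)))) ∧ q) = min(0.06, 0.98) = 0.06
(((r ∨ (r ∧ ((q ⊃ ¬p) ⊃ (¬q ∧ p)))) ∧ q) ∧ q) = min(0.06, 0.98) = 0.06
((r ⊃ ((p ⊃ r) ⊃ r)) ∧ (((r ∨ (r ∧ ((q ⊃ ¬p) ⊃ (¬q ∧ p)))) ∧ q) ∧ q)) = min(1, 0.06) = 0.06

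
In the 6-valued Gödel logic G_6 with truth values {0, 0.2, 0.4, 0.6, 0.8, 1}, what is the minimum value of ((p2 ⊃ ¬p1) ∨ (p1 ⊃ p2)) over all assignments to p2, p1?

The minimum is attained at p2 = 0.2, p1 = 0.4:
  ¬p1: Gödel ¬ of 0.4 = 0 (operand ≠ 0)
  (p2 ⊃ ¬p1): 0.2 > 0, so result = 0
  (p1 ⊃ p2): 0.4 > 0.2, so result = 0.2
  ((p2 ⊃ ¬p1) ∨ (p1 ⊃ p2)) = max(0, 0.2) = 0.2
Checking all 36 assignments confirms none give a value below 0.20.

0.20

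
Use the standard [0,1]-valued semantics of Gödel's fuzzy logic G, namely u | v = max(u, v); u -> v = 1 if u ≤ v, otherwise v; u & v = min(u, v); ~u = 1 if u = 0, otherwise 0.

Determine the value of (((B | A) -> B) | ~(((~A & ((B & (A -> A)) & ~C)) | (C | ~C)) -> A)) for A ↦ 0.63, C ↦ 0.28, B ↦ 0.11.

0.11

(B | A) = max(0.11, 0.63) = 0.63
((B | A) -> B): 0.63 > 0.11, so result = 0.11
~A: Gödel ¬ of 0.63 = 0 (operand ≠ 0)
(A -> A): 0.63 ≤ 0.63, so result = 1
(B & (A -> A)) = min(0.11, 1) = 0.11
~C: Gödel ¬ of 0.28 = 0 (operand ≠ 0)
((B & (A -> A)) & ~C) = min(0.11, 0) = 0
(~A & ((B & (A -> A)) & ~C)) = min(0, 0) = 0
~C: Gödel ¬ of 0.28 = 0 (operand ≠ 0)
(C | ~C) = max(0.28, 0) = 0.28
((~A & ((B & (A -> A)) & ~C)) | (C | ~C)) = max(0, 0.28) = 0.28
(((~A & ((B & (A -> A)) & ~C)) | (C | ~C)) -> A): 0.28 ≤ 0.63, so result = 1
~(((~A & ((B & (A -> A)) & ~C)) | (C | ~C)) -> A): Gödel ¬ of 1 = 0 (operand ≠ 0)
(((B | A) -> B) | ~(((~A & ((B & (A -> A)) & ~C)) | (C | ~C)) -> A)) = max(0.11, 0) = 0.11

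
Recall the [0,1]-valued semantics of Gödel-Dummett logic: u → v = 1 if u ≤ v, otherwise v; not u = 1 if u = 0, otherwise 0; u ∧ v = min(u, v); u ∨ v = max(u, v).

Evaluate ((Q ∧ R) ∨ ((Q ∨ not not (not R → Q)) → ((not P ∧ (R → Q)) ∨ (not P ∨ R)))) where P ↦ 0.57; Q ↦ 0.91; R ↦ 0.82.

0.82

(Q ∧ R) = min(0.91, 0.82) = 0.82
not R: Gödel ¬ of 0.82 = 0 (operand ≠ 0)
(not R → Q): 0 ≤ 0.91, so result = 1
not (not R → Q): Gödel ¬ of 1 = 0 (operand ≠ 0)
not not (not R → Q): Gödel ¬ of 0 = 1 (operand is 0)
(Q ∨ not not (not R → Q)) = max(0.91, 1) = 1
not P: Gödel ¬ of 0.57 = 0 (operand ≠ 0)
(R → Q): 0.82 ≤ 0.91, so result = 1
(not P ∧ (R → Q)) = min(0, 1) = 0
not P: Gödel ¬ of 0.57 = 0 (operand ≠ 0)
(not P ∨ R) = max(0, 0.82) = 0.82
((not P ∧ (R → Q)) ∨ (not P ∨ R)) = max(0, 0.82) = 0.82
((Q ∨ not not (not R → Q)) → ((not P ∧ (R → Q)) ∨ (not P ∨ R))): 1 > 0.82, so result = 0.82
((Q ∧ R) ∨ ((Q ∨ not not (not R → Q)) → ((not P ∧ (R → Q)) ∨ (not P ∨ R)))) = max(0.82, 0.82) = 0.82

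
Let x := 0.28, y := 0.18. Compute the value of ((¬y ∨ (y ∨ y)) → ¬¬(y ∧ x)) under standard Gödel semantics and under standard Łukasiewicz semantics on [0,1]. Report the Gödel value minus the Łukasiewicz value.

0.64

Gödel evaluation:
  ¬y: Gödel ¬ of 0.18 = 0 (operand ≠ 0)
  (y ∨ y) = max(0.18, 0.18) = 0.18
  (¬y ∨ (y ∨ y)) = max(0, 0.18) = 0.18
  (y ∧ x) = min(0.18, 0.28) = 0.18
  ¬(y ∧ x): Gödel ¬ of 0.18 = 0 (operand ≠ 0)
  ¬¬(y ∧ x): Gödel ¬ of 0 = 1 (operand is 0)
  ((¬y ∨ (y ∨ y)) → ¬¬(y ∧ x)): 0.18 ≤ 1, so result = 1
  Gödel value = 1
Łukasiewicz evaluation:
  ¬y: Łukasiewicz ¬ gives 1 − 0.18 = 0.82
  (y ∨ y) = max(0.18, 0.18) = 0.18
  (¬y ∨ (y ∨ y)) = max(0.82, 0.18) = 0.82
  (y ∧ x) = min(0.18, 0.28) = 0.18
  ¬(y ∧ x): Łukasiewicz ¬ gives 1 − 0.18 = 0.82
  ¬¬(y ∧ x): Łukasiewicz ¬ gives 1 − 0.82 = 0.18
  ((¬y ∨ (y ∨ y)) → ¬¬(y ∧ x)): min(1, 1 − 0.82 + 0.18) = 0.36
  Łukasiewicz value = 0.36
Difference: 1 − 0.36 = 0.64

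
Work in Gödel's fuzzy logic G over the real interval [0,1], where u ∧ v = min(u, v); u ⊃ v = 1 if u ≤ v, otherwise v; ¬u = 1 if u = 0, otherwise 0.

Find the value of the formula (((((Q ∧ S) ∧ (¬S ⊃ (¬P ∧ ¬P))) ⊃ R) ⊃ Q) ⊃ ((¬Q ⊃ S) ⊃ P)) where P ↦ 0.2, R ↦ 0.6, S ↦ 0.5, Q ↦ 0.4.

(Q ∧ S) = min(0.4, 0.5) = 0.4
¬S: Gödel ¬ of 0.5 = 0 (operand ≠ 0)
¬P: Gödel ¬ of 0.2 = 0 (operand ≠ 0)
¬P: Gödel ¬ of 0.2 = 0 (operand ≠ 0)
(¬P ∧ ¬P) = min(0, 0) = 0
(¬S ⊃ (¬P ∧ ¬P)): 0 ≤ 0, so result = 1
((Q ∧ S) ∧ (¬S ⊃ (¬P ∧ ¬P))) = min(0.4, 1) = 0.4
(((Q ∧ S) ∧ (¬S ⊃ (¬P ∧ ¬P))) ⊃ R): 0.4 ≤ 0.6, so result = 1
((((Q ∧ S) ∧ (¬S ⊃ (¬P ∧ ¬P))) ⊃ R) ⊃ Q): 1 > 0.4, so result = 0.4
¬Q: Gödel ¬ of 0.4 = 0 (operand ≠ 0)
(¬Q ⊃ S): 0 ≤ 0.5, so result = 1
((¬Q ⊃ S) ⊃ P): 1 > 0.2, so result = 0.2
(((((Q ∧ S) ∧ (¬S ⊃ (¬P ∧ ¬P))) ⊃ R) ⊃ Q) ⊃ ((¬Q ⊃ S) ⊃ P)): 0.4 > 0.2, so result = 0.2

0.20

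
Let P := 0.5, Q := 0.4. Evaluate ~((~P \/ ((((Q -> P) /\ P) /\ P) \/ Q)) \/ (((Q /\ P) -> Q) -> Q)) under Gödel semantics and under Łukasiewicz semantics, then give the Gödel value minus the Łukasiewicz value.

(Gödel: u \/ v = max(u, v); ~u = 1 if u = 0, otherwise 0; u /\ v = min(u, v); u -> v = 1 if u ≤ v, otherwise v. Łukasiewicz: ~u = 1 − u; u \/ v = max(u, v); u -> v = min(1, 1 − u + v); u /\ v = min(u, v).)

Gödel evaluation:
  ~P: Gödel ¬ of 0.5 = 0 (operand ≠ 0)
  (Q -> P): 0.4 ≤ 0.5, so result = 1
  ((Q -> P) /\ P) = min(1, 0.5) = 0.5
  (((Q -> P) /\ P) /\ P) = min(0.5, 0.5) = 0.5
  ((((Q -> P) /\ P) /\ P) \/ Q) = max(0.5, 0.4) = 0.5
  (~P \/ ((((Q -> P) /\ P) /\ P) \/ Q)) = max(0, 0.5) = 0.5
  (Q /\ P) = min(0.4, 0.5) = 0.4
  ((Q /\ P) -> Q): 0.4 ≤ 0.4, so result = 1
  (((Q /\ P) -> Q) -> Q): 1 > 0.4, so result = 0.4
  ((~P \/ ((((Q -> P) /\ P) /\ P) \/ Q)) \/ (((Q /\ P) -> Q) -> Q)) = max(0.5, 0.4) = 0.5
  ~((~P \/ ((((Q -> P) /\ P) /\ P) \/ Q)) \/ (((Q /\ P) -> Q) -> Q)): Gödel ¬ of 0.5 = 0 (operand ≠ 0)
  Gödel value = 0
Łukasiewicz evaluation:
  ~P: Łukasiewicz ¬ gives 1 − 0.5 = 0.5
  (Q -> P): min(1, 1 − 0.4 + 0.5) = 1
  ((Q -> P) /\ P) = min(1, 0.5) = 0.5
  (((Q -> P) /\ P) /\ P) = min(0.5, 0.5) = 0.5
  ((((Q -> P) /\ P) /\ P) \/ Q) = max(0.5, 0.4) = 0.5
  (~P \/ ((((Q -> P) /\ P) /\ P) \/ Q)) = max(0.5, 0.5) = 0.5
  (Q /\ P) = min(0.4, 0.5) = 0.4
  ((Q /\ P) -> Q): min(1, 1 − 0.4 + 0.4) = 1
  (((Q /\ P) -> Q) -> Q): min(1, 1 − 1 + 0.4) = 0.4
  ((~P \/ ((((Q -> P) /\ P) /\ P) \/ Q)) \/ (((Q /\ P) -> Q) -> Q)) = max(0.5, 0.4) = 0.5
  ~((~P \/ ((((Q -> P) /\ P) /\ P) \/ Q)) \/ (((Q /\ P) -> Q) -> Q)): Łukasiewicz ¬ gives 1 − 0.5 = 0.5
  Łukasiewicz value = 0.5
Difference: 0 − 0.5 = -0.50

-0.50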